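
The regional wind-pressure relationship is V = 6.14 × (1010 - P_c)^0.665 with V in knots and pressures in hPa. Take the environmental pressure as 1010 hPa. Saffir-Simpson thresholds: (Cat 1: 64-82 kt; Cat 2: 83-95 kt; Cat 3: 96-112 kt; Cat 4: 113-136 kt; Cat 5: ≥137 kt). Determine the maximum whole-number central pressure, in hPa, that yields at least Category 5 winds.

Category 5 begins at V = 137 kt.
Required ΔP = (137/6.14)^(1/0.665) = 22.313^1.504 ≈ 106.63 hPa.
P_c ≤ 1010 − 106.63 = 903.37, so the highest integer P_c is 903 hPa.

903 hPa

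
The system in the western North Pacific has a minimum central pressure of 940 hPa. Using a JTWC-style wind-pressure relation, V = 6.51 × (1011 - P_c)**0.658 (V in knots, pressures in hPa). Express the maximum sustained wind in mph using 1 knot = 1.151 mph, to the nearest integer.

124 mph

ΔP = 1011 − 940 = 71 hPa.
V ≈ 6.51 × 71^0.658 = 6.51 × 16.524 ≈ 107.574 kt.
107.574 × 1.151 ≈ 123.82 mph → 124 mph.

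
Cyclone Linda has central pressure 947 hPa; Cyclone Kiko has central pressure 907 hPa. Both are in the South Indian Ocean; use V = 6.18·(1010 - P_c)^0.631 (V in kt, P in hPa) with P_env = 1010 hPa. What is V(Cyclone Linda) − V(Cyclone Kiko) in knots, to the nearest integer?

Cyclone Linda: ΔP = 63; V ≈ 6.18 × 63^0.631 ≈ 84.41 kt.
Cyclone Kiko: ΔP = 103; V ≈ 6.18 × 103^0.631 ≈ 115.10 kt.
Difference ≈ 84.41 − 115.10 = -30.69 → -31 kt.

-31 kt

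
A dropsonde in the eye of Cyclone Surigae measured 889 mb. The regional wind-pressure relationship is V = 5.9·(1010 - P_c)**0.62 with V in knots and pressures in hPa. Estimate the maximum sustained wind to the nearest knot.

ΔP = 1010 − 889 = 121 mb.
121^0.62 ≈ 19.558.
V ≈ 5.9 × 19.558 ≈ 115.4 kt.

115 kt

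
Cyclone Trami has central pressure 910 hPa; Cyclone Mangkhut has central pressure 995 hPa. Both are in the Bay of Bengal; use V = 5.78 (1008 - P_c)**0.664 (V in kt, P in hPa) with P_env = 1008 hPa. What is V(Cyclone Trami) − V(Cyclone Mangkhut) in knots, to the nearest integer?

90 kt

Cyclone Trami: ΔP = 98; V ≈ 5.78 × 98^0.664 ≈ 121.37 kt.
Cyclone Mangkhut: ΔP = 13; V ≈ 5.78 × 13^0.664 ≈ 31.74 kt.
Difference ≈ 121.37 − 31.74 = 89.63 → 90 kt.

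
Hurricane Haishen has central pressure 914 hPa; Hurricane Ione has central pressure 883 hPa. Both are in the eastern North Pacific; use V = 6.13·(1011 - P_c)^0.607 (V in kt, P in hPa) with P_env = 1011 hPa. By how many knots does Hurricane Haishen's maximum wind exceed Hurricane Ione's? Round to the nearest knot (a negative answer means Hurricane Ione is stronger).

-18 kt

Hurricane Haishen: ΔP = 97; V ≈ 6.13 × 97^0.607 ≈ 98.50 kt.
Hurricane Ione: ΔP = 128; V ≈ 6.13 × 128^0.607 ≈ 116.56 kt.
Difference ≈ 98.50 − 116.56 = -18.06 → -18 kt.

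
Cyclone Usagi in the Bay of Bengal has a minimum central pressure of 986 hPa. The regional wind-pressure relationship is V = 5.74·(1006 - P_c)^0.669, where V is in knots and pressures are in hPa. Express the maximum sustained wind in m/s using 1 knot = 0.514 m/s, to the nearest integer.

22 m/s

ΔP = 1006 − 986 = 20 hPa.
V ≈ 5.74 × 20^0.669 = 5.74 × 7.420 ≈ 42.589 kt.
42.589 × 0.514 ≈ 21.89 m/s → 22 m/s.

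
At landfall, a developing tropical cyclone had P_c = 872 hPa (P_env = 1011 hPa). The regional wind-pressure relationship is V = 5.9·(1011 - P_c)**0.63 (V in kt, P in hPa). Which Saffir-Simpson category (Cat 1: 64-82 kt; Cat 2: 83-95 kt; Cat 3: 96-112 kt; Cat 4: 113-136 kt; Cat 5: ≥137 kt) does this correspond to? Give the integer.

4

ΔP = 1011 − 872 = 139 hPa.
V ≈ 5.9 × 139^0.63 = 5.9 × 22.39 ≈ 132 kt.
132 kt falls in the Category 4 band.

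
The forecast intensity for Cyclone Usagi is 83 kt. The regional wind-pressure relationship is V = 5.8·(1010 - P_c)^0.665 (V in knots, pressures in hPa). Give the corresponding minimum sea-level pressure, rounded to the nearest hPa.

ΔP = (V / 5.8)^(1/0.665) = (83/5.8)^1.504.
83/5.8 = 14.310; 14.310^1.504 ≈ 54.68 hPa.
P_c = 1010 − 54.68 = 955.32 ≈ 955 hPa.

955 hPa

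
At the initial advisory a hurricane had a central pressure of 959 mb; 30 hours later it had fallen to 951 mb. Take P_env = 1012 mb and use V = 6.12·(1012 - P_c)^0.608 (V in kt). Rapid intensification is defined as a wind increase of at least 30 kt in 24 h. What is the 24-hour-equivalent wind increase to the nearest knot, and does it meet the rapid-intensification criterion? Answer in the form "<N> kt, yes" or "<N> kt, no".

V₁: ΔP = 53, V ≈ 6.12 × 53^0.608 ≈ 68.41 kt.
V₂: ΔP = 61, V ≈ 6.12 × 61^0.608 ≈ 74.51 kt.
ΔV over 30 h = 6.10 kt → 24 h equivalent = 6.10 × 24/30 ≈ 4.88 kt.
5 kt < 30 kt ⇒ not rapid intensification.

5 kt, no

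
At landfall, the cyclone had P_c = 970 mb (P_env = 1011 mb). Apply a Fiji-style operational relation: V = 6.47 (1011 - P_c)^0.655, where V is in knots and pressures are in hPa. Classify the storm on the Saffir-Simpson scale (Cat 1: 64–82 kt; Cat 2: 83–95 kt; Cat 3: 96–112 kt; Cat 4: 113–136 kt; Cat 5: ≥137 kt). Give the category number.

1

ΔP = 1011 − 970 = 41 mb.
V ≈ 6.47 × 41^0.655 = 6.47 × 11.39 ≈ 74 kt.
74 kt falls in the Category 1 band.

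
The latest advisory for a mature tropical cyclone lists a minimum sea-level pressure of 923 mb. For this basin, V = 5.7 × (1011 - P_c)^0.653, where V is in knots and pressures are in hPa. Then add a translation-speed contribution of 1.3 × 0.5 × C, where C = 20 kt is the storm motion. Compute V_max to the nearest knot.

ΔP = 1011 − 923 = 88 mb.
88^0.653 ≈ 18.610.
V ≈ 5.7 × 18.610 ≈ 106.1 kt.
Translation term: 1.3 × 0.5 × 20 = 13 kt.
Corrected V ≈ 119.1 kt → 119 kt.

119 kt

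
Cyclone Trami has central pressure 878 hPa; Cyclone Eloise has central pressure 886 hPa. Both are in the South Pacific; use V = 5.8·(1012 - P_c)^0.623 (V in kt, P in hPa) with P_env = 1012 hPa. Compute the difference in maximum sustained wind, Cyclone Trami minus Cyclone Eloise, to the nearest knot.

Cyclone Trami: ΔP = 134; V ≈ 5.8 × 134^0.623 ≈ 122.63 kt.
Cyclone Eloise: ΔP = 126; V ≈ 5.8 × 126^0.623 ≈ 118.02 kt.
Difference ≈ 122.63 − 118.02 = 4.61 → 5 kt.

5 kt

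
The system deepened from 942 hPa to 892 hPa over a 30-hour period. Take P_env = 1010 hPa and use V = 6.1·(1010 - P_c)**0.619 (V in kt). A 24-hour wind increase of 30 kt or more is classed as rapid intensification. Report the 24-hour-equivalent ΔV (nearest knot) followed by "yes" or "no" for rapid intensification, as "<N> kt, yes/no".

V₁: ΔP = 68, V ≈ 6.1 × 68^0.619 ≈ 83.11 kt.
V₂: ΔP = 118, V ≈ 6.1 × 118^0.619 ≈ 116.90 kt.
ΔV over 30 h = 33.79 kt → 24 h equivalent = 33.79 × 24/30 ≈ 27.03 kt.
27 kt < 30 kt ⇒ not rapid intensification.

27 kt, no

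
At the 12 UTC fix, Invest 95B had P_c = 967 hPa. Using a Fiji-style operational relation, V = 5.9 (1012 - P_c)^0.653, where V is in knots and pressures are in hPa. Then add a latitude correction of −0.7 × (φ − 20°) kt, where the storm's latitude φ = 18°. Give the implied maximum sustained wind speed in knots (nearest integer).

ΔP = 1012 − 967 = 45 hPa.
45^0.653 ≈ 12.010.
V ≈ 5.9 × 12.010 ≈ 70.9 kt.
Latitude correction: −0.7 × (18 − 20) = 1.4 kt.
Corrected V ≈ 72.3 kt → 72 kt.

72 kt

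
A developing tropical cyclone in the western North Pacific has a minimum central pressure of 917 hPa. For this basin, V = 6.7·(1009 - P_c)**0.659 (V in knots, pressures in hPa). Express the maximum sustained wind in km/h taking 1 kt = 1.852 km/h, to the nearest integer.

ΔP = 1009 − 917 = 92 hPa.
V ≈ 6.7 × 92^0.659 = 6.7 × 19.685 ≈ 131.890 kt.
131.890 × 1.852 ≈ 244.26 km/h → 244 km/h.

244 km/h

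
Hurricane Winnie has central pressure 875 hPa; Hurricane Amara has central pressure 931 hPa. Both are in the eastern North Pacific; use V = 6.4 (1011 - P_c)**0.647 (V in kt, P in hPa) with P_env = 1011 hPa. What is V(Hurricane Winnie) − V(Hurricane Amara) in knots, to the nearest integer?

Hurricane Winnie: ΔP = 136; V ≈ 6.4 × 136^0.647 ≈ 153.67 kt.
Hurricane Amara: ΔP = 80; V ≈ 6.4 × 80^0.647 ≈ 109.01 kt.
Difference ≈ 153.67 − 109.01 = 44.66 → 45 kt.

45 kt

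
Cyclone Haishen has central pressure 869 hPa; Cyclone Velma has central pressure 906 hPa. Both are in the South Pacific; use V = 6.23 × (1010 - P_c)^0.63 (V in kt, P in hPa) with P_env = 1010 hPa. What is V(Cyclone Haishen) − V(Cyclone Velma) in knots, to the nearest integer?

25 kt

Cyclone Haishen: ΔP = 141; V ≈ 6.23 × 141^0.63 ≈ 140.77 kt.
Cyclone Velma: ΔP = 104; V ≈ 6.23 × 104^0.63 ≈ 116.20 kt.
Difference ≈ 140.77 − 116.20 = 24.57 → 25 kt.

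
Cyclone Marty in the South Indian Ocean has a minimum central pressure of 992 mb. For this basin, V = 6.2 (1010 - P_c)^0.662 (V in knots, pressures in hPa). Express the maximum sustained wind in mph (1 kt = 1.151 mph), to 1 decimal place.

48.4 mph

ΔP = 1010 − 992 = 18 mb.
V ≈ 6.2 × 18^0.662 = 6.2 × 6.776 ≈ 42.013 kt.
42.013 × 1.151 ≈ 48.36 mph → 48.4 mph.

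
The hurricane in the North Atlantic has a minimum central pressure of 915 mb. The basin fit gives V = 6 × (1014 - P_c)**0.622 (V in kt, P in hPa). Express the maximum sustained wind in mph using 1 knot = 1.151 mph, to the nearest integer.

120 mph

ΔP = 1014 − 915 = 99 mb.
V ≈ 6 × 99^0.622 = 6 × 17.430 ≈ 104.577 kt.
104.577 × 1.151 ≈ 120.37 mph → 120 mph.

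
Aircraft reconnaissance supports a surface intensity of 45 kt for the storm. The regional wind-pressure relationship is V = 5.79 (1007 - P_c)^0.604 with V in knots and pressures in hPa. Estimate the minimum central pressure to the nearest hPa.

977 hPa

ΔP = (V / 5.79)^(1/0.604) = (45/5.79)^1.656.
45/5.79 = 7.772; 7.772^1.656 ≈ 29.81 hPa.
P_c = 1007 − 29.81 = 977.19 ≈ 977 hPa.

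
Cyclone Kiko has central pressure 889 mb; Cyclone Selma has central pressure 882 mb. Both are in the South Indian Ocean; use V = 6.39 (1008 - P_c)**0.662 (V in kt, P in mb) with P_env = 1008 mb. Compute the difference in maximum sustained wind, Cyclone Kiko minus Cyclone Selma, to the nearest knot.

-6 kt

Cyclone Kiko: ΔP = 119; V ≈ 6.39 × 119^0.662 ≈ 151.19 kt.
Cyclone Selma: ΔP = 126; V ≈ 6.39 × 126^0.662 ≈ 157.02 kt.
Difference ≈ 151.19 − 157.02 = -5.83 → -6 kt.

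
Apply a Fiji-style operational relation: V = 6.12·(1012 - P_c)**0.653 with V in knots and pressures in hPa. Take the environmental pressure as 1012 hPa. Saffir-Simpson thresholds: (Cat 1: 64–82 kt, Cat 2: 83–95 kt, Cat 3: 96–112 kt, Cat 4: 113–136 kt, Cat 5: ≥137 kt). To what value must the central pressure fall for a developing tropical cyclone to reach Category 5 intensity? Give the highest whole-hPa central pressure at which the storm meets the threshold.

895 hPa

Category 5 begins at V = 137 kt.
Required ΔP = (137/6.12)^(1/0.653) = 22.386^1.531 ≈ 116.77 hPa.
P_c ≤ 1012 − 116.77 = 895.23, so the highest integer P_c is 895 hPa.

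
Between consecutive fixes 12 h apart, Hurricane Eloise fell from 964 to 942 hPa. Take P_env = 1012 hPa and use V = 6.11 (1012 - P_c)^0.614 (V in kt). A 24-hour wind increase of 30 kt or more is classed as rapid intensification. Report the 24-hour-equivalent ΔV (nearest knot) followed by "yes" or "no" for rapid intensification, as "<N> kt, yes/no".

V₁: ΔP = 48, V ≈ 6.11 × 48^0.614 ≈ 65.81 kt.
V₂: ΔP = 70, V ≈ 6.11 × 70^0.614 ≈ 82.97 kt.
ΔV over 12 h = 17.16 kt → 24 h equivalent = 17.16 × 24/12 ≈ 34.32 kt.
34 kt ≥ 30 kt ⇒ rapid intensification.

34 kt, yes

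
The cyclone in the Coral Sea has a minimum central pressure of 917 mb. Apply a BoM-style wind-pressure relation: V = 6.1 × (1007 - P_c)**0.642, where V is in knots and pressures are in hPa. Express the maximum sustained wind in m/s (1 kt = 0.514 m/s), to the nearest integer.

56 m/s

ΔP = 1007 − 917 = 90 mb.
V ≈ 6.1 × 90^0.642 = 6.1 × 17.973 ≈ 109.636 kt.
109.636 × 0.514 ≈ 56.35 m/s → 56 m/s.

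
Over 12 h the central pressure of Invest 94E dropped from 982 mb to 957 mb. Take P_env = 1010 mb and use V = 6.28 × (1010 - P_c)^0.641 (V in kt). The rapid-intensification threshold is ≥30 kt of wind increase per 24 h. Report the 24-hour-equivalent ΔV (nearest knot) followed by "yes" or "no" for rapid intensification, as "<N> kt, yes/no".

54 kt, yes

V₁: ΔP = 28, V ≈ 6.28 × 28^0.641 ≈ 53.16 kt.
V₂: ΔP = 53, V ≈ 6.28 × 53^0.641 ≈ 80.02 kt.
ΔV over 12 h = 26.86 kt → 24 h equivalent = 26.86 × 24/12 ≈ 53.72 kt.
54 kt ≥ 30 kt ⇒ rapid intensification.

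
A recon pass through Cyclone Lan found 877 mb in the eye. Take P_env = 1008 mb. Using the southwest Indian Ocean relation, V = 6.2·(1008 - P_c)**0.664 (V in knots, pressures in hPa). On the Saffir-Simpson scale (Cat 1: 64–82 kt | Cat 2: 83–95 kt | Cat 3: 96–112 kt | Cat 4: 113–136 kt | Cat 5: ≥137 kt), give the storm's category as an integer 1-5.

5

ΔP = 1008 − 877 = 131 mb.
V ≈ 6.2 × 131^0.664 = 6.2 × 25.46 ≈ 158 kt.
158 kt falls in the Category 5 band.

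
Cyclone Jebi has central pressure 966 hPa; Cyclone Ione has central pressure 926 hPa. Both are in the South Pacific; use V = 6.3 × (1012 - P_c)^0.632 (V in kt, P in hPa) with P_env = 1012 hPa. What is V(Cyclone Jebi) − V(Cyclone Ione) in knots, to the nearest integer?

-34 kt

Cyclone Jebi: ΔP = 46; V ≈ 6.3 × 46^0.632 ≈ 70.83 kt.
Cyclone Ione: ΔP = 86; V ≈ 6.3 × 86^0.632 ≈ 105.18 kt.
Difference ≈ 70.83 − 105.18 = -34.35 → -34 kt.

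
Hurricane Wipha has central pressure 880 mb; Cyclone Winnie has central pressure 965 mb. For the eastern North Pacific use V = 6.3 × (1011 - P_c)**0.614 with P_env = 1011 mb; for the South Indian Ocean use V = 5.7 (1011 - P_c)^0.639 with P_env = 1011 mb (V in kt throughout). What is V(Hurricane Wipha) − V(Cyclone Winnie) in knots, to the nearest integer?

60 kt

Hurricane Wipha: ΔP = 131; V ≈ 6.3 × 131^0.614 ≈ 125.70 kt.
Cyclone Winnie: ΔP = 46; V ≈ 5.7 × 46^0.639 ≈ 65.82 kt.
Difference ≈ 125.70 − 65.82 = 59.88 → 60 kt.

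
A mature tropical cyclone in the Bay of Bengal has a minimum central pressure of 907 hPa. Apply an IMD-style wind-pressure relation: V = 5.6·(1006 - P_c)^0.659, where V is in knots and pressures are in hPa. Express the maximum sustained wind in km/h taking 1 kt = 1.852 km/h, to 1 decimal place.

214.3 km/h

ΔP = 1006 − 907 = 99 hPa.
V ≈ 5.6 × 99^0.659 = 5.6 × 20.660 ≈ 115.694 kt.
115.694 × 1.852 ≈ 214.27 km/h → 214.3 km/h.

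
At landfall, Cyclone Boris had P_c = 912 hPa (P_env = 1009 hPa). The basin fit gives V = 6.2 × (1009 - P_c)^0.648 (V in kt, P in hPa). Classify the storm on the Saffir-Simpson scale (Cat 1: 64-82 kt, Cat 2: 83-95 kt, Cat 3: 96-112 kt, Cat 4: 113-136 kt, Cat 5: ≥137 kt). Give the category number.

4

ΔP = 1009 − 912 = 97 hPa.
V ≈ 6.2 × 97^0.648 = 6.2 × 19.38 ≈ 120 kt.
120 kt falls in the Category 4 band.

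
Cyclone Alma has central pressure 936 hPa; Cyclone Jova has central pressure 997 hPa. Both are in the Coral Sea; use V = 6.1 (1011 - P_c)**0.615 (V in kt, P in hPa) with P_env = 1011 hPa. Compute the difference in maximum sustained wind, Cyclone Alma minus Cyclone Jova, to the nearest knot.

Cyclone Alma: ΔP = 75; V ≈ 6.1 × 75^0.615 ≈ 86.79 kt.
Cyclone Jova: ΔP = 14; V ≈ 6.1 × 14^0.615 ≈ 30.92 kt.
Difference ≈ 86.79 − 30.92 = 55.87 → 56 kt.

56 kt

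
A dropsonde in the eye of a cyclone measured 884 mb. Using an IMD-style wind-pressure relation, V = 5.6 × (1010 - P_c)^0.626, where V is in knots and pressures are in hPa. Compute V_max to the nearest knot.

116 kt

ΔP = 1010 − 884 = 126 mb.
126^0.626 ≈ 20.646.
V ≈ 5.6 × 20.646 ≈ 115.6 kt.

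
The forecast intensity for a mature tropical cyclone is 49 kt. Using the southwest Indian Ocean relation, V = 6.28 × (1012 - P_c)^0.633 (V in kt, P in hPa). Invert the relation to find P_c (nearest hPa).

ΔP = (V / 6.28)^(1/0.633) = (49/6.28)^1.580.
49/6.28 = 7.803; 7.803^1.580 ≈ 25.68 hPa.
P_c = 1012 − 25.68 = 986.32 ≈ 986 hPa.

986 hPa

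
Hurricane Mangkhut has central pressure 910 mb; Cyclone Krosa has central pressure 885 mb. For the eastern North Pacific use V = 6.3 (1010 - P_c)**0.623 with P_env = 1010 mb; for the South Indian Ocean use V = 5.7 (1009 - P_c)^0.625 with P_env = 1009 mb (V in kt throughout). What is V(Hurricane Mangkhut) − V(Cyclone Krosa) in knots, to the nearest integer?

-5 kt

Hurricane Mangkhut: ΔP = 100; V ≈ 6.3 × 100^0.623 ≈ 111.00 kt.
Cyclone Krosa: ΔP = 124; V ≈ 5.7 × 124^0.625 ≈ 115.95 kt.
Difference ≈ 111.00 − 115.95 = -4.95 → -5 kt.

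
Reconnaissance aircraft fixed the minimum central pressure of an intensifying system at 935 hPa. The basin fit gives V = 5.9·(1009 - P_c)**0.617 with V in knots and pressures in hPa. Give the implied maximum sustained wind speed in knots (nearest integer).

84 kt

ΔP = 1009 − 935 = 74 hPa.
74^0.617 ≈ 14.234.
V ≈ 5.9 × 14.234 ≈ 84.0 kt.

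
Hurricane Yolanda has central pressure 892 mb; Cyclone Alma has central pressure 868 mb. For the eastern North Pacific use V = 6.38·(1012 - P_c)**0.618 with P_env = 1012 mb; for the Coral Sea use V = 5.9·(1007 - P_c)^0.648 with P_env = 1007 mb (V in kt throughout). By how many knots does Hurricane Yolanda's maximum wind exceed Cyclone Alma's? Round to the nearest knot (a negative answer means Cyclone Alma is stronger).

Hurricane Yolanda: ΔP = 120; V ≈ 6.38 × 120^0.618 ≈ 122.96 kt.
Cyclone Alma: ΔP = 139; V ≈ 5.9 × 139^0.648 ≈ 144.39 kt.
Difference ≈ 122.96 − 144.39 = -21.43 → -21 kt.

-21 kt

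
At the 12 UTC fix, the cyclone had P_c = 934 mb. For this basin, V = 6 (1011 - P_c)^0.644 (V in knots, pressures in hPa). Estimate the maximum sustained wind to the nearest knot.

ΔP = 1011 − 934 = 77 mb.
77^0.644 ≈ 16.402.
V ≈ 6 × 16.402 ≈ 98.4 kt.

98 kt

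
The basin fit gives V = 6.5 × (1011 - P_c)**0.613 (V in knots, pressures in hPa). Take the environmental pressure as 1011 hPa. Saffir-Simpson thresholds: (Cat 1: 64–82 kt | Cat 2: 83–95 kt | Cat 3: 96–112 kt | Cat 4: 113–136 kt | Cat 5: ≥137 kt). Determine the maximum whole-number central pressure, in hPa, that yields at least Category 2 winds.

947 hPa

Category 2 begins at V = 83 kt.
Required ΔP = (83/6.5)^(1/0.613) = 12.769^1.631 ≈ 63.75 hPa.
P_c ≤ 1011 − 63.75 = 947.25, so the highest integer P_c is 947 hPa.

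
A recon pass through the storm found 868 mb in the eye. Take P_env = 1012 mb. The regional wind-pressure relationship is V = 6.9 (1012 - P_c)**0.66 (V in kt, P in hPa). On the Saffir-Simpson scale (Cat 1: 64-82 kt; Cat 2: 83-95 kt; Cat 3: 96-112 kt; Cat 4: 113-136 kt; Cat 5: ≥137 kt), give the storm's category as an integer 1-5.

5

ΔP = 1012 − 868 = 144 mb.
V ≈ 6.9 × 144^0.66 = 6.9 × 26.58 ≈ 183 kt.
183 kt falls in the Category 5 band.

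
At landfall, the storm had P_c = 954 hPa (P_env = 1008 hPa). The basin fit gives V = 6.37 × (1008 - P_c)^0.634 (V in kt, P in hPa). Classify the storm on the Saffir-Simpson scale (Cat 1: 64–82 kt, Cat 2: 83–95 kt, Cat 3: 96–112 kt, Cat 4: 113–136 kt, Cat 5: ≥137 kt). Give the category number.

1

ΔP = 1008 − 954 = 54 hPa.
V ≈ 6.37 × 54^0.634 = 6.37 × 12.54 ≈ 80 kt.
80 kt falls in the Category 1 band.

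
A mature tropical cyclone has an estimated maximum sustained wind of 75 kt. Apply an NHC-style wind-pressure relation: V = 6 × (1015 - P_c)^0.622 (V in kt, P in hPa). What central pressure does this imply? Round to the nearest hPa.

957 hPa

ΔP = (V / 6)^(1/0.622) = (75/6)^1.608.
75/6 = 12.500; 12.500^1.608 ≈ 58.01 hPa.
P_c = 1015 − 58.01 = 956.99 ≈ 957 hPa.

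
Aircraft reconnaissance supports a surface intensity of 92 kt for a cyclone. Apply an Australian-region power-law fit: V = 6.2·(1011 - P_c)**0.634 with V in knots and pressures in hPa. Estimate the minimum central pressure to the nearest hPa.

941 hPa

ΔP = (V / 6.2)^(1/0.634) = (92/6.2)^1.577.
92/6.2 = 14.839; 14.839^1.577 ≈ 70.41 hPa.
P_c = 1011 − 70.41 = 940.59 ≈ 941 hPa.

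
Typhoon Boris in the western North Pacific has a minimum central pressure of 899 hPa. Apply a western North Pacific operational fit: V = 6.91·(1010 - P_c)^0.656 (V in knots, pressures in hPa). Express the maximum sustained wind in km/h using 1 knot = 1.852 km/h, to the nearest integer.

281 km/h

ΔP = 1010 − 899 = 111 hPa.
V ≈ 6.91 × 111^0.656 = 6.91 × 21.965 ≈ 151.778 kt.
151.778 × 1.852 ≈ 281.09 km/h → 281 km/h.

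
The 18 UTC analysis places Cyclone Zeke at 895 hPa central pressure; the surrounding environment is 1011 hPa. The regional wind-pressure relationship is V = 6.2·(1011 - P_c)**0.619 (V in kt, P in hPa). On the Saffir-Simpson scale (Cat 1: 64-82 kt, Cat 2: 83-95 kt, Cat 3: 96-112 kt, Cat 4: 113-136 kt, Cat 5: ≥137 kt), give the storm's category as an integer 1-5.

4

ΔP = 1011 − 895 = 116 hPa.
V ≈ 6.2 × 116^0.619 = 6.2 × 18.96 ≈ 118 kt.
118 kt falls in the Category 4 band.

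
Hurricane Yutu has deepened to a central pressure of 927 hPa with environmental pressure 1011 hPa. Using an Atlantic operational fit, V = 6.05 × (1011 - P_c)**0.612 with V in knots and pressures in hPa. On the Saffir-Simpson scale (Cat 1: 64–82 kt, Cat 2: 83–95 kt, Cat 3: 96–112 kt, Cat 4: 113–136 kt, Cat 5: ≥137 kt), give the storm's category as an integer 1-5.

2

ΔP = 1011 − 927 = 84 hPa.
V ≈ 6.05 × 84^0.612 = 6.05 × 15.05 ≈ 91 kt.
91 kt falls in the Category 2 band.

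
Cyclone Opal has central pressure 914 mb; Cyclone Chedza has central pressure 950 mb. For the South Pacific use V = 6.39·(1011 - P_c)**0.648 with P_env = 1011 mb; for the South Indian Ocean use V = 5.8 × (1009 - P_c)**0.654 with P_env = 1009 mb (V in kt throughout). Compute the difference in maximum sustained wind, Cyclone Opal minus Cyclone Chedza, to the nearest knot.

Cyclone Opal: ΔP = 97; V ≈ 6.39 × 97^0.648 ≈ 123.86 kt.
Cyclone Chedza: ΔP = 59; V ≈ 5.8 × 59^0.654 ≈ 83.48 kt.
Difference ≈ 123.86 − 83.48 = 40.38 → 40 kt.

40 kt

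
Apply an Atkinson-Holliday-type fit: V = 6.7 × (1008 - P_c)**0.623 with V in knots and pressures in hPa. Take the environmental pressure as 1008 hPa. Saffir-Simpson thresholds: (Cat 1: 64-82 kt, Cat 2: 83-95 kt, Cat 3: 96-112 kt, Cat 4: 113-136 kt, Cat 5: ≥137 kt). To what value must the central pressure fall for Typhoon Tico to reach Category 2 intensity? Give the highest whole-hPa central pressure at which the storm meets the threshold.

Category 2 begins at V = 83 kt.
Required ΔP = (83/6.7)^(1/0.623) = 12.388^1.605 ≈ 56.81 hPa.
P_c ≤ 1008 − 56.81 = 951.19, so the highest integer P_c is 951 hPa.

951 hPa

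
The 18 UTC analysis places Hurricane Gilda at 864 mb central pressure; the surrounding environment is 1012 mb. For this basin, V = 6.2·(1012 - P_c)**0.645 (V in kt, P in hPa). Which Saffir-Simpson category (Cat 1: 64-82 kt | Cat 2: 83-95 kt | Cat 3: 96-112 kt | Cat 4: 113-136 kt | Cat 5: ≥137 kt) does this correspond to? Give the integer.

ΔP = 1012 − 864 = 148 mb.
V ≈ 6.2 × 148^0.645 = 6.2 × 25.11 ≈ 156 kt.
156 kt falls in the Category 5 band.

5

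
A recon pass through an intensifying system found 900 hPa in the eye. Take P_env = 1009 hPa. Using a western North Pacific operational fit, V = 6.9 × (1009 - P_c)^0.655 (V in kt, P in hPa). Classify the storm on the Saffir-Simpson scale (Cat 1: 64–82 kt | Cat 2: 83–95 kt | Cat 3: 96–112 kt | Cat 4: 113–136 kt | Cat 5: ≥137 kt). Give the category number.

ΔP = 1009 − 900 = 109 hPa.
V ≈ 6.9 × 109^0.655 = 6.9 × 21.60 ≈ 149 kt.
149 kt falls in the Category 5 band.

5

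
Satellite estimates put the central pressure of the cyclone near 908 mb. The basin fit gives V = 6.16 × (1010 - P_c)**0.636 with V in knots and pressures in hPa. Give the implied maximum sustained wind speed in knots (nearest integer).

ΔP = 1010 − 908 = 102 mb.
102^0.636 ≈ 18.944.
V ≈ 6.16 × 18.944 ≈ 116.7 kt.

117 kt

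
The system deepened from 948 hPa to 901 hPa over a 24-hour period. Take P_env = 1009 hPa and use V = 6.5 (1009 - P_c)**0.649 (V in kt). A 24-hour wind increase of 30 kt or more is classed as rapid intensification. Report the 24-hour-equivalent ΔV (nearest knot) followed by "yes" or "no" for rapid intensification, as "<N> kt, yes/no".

42 kt, yes

V₁: ΔP = 61, V ≈ 6.5 × 61^0.649 ≈ 93.67 kt.
V₂: ΔP = 108, V ≈ 6.5 × 108^0.649 ≈ 135.71 kt.
ΔV over 24 h = 42.04 kt → 24 h equivalent = 42.04 × 24/24 ≈ 42.04 kt.
42 kt ≥ 30 kt ⇒ rapid intensification.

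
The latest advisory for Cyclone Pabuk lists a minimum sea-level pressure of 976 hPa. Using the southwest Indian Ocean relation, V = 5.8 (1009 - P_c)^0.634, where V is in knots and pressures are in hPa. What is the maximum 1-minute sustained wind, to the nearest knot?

53 kt

ΔP = 1009 − 976 = 33 hPa.
33^0.634 ≈ 9.178.
V ≈ 5.8 × 9.178 ≈ 53.2 kt.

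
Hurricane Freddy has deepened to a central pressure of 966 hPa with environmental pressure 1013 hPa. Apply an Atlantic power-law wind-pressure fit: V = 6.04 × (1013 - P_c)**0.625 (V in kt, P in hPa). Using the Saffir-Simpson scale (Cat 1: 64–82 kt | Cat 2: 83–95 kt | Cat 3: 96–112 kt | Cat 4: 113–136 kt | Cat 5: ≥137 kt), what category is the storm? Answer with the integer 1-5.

ΔP = 1013 − 966 = 47 hPa.
V ≈ 6.04 × 47^0.625 = 6.04 × 11.09 ≈ 67 kt.
67 kt falls in the Category 1 band.

1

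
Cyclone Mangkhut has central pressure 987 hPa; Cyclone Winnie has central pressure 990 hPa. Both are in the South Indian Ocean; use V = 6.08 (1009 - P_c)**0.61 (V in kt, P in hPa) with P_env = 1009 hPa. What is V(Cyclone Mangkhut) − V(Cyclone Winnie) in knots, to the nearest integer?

3 kt

Cyclone Mangkhut: ΔP = 22; V ≈ 6.08 × 22^0.61 ≈ 40.07 kt.
Cyclone Winnie: ΔP = 19; V ≈ 6.08 × 19^0.61 ≈ 36.64 kt.
Difference ≈ 40.07 − 36.64 = 3.43 → 3 kt.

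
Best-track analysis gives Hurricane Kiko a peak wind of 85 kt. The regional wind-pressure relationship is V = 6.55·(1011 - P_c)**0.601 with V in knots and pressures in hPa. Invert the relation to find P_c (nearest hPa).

ΔP = (V / 6.55)^(1/0.601) = (85/6.55)^1.664.
85/6.55 = 12.977; 12.977^1.664 ≈ 71.16 hPa.
P_c = 1011 − 71.16 = 939.84 ≈ 940 hPa.

940 hPa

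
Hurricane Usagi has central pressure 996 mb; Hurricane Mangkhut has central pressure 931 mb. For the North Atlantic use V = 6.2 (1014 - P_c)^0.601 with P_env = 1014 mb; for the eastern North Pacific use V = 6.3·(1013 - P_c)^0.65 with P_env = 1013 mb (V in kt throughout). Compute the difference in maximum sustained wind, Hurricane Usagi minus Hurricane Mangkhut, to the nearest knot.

Hurricane Usagi: ΔP = 18; V ≈ 6.2 × 18^0.601 ≈ 35.22 kt.
Hurricane Mangkhut: ΔP = 82; V ≈ 6.3 × 82^0.65 ≈ 110.49 kt.
Difference ≈ 35.22 − 110.49 = -75.27 → -75 kt.

-75 kt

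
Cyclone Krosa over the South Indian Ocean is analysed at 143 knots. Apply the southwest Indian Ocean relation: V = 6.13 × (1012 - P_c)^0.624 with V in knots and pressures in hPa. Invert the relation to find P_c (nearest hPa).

ΔP = (V / 6.13)^(1/0.624) = (143/6.13)^1.603.
143/6.13 = 23.328; 23.328^1.603 ≈ 155.64 hPa.
P_c = 1012 − 155.64 = 856.36 ≈ 856 hPa.

856 hPa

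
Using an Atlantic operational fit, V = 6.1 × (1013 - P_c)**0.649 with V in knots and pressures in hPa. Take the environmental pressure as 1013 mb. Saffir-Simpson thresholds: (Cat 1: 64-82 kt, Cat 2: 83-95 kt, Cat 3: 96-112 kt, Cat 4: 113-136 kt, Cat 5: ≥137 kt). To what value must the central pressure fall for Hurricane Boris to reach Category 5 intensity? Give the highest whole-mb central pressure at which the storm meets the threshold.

Category 5 begins at V = 137 kt.
Required ΔP = (137/6.1)^(1/0.649) = 22.459^1.541 ≈ 120.86 mb.
P_c ≤ 1013 − 120.86 = 892.14, so the highest integer P_c is 892 mb.

892 mb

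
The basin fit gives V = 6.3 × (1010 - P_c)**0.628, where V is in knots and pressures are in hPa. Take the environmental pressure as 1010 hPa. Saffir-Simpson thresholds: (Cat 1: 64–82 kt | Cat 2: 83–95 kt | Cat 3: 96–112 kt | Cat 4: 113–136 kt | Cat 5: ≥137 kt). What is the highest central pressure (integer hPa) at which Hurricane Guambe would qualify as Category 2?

949 hPa

Category 2 begins at V = 83 kt.
Required ΔP = (83/6.3)^(1/0.628) = 13.175^1.592 ≈ 60.68 hPa.
P_c ≤ 1010 − 60.68 = 949.32, so the highest integer P_c is 949 hPa.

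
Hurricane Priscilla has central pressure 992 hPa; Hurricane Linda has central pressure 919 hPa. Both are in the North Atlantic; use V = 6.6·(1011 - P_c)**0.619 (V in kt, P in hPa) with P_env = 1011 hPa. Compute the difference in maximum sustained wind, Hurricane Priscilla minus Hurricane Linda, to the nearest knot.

Hurricane Priscilla: ΔP = 19; V ≈ 6.6 × 19^0.619 ≈ 40.84 kt.
Hurricane Linda: ΔP = 92; V ≈ 6.6 × 92^0.619 ≈ 108.42 kt.
Difference ≈ 40.84 − 108.42 = -67.58 → -68 kt.

-68 kt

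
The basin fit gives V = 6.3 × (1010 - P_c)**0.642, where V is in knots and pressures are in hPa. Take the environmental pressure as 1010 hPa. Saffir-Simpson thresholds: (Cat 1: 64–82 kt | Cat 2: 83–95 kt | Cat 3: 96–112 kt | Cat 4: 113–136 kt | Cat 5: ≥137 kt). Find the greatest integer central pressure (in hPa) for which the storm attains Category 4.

Category 4 begins at V = 113 kt.
Required ΔP = (113/6.3)^(1/0.642) = 17.937^1.558 ≈ 89.71 hPa.
P_c ≤ 1010 − 89.71 = 920.29, so the highest integer P_c is 920 hPa.

920 hPa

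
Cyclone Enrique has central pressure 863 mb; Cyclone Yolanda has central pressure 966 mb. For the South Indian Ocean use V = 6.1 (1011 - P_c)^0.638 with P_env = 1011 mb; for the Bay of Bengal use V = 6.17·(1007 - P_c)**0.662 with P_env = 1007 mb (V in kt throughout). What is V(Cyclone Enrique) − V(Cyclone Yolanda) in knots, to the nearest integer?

76 kt

Cyclone Enrique: ΔP = 148; V ≈ 6.1 × 148^0.638 ≈ 147.90 kt.
Cyclone Yolanda: ΔP = 41; V ≈ 6.17 × 41^0.662 ≈ 72.10 kt.
Difference ≈ 147.90 − 72.10 = 75.80 → 76 kt.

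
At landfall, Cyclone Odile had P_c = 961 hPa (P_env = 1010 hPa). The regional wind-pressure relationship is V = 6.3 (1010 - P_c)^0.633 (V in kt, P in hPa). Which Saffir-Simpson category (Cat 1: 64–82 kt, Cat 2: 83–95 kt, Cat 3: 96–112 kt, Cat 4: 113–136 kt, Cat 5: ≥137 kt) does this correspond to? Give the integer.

ΔP = 1010 − 961 = 49 hPa.
V ≈ 6.3 × 49^0.633 = 6.3 × 11.75 ≈ 74 kt.
74 kt falls in the Category 1 band.

1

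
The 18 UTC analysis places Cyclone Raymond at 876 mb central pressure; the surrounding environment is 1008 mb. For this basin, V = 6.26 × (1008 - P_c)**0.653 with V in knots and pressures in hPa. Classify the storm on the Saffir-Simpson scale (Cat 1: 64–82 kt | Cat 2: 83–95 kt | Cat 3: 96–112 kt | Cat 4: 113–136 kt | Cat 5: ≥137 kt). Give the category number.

ΔP = 1008 − 876 = 132 mb.
V ≈ 6.26 × 132^0.653 = 6.26 × 24.25 ≈ 152 kt.
152 kt falls in the Category 5 band.

5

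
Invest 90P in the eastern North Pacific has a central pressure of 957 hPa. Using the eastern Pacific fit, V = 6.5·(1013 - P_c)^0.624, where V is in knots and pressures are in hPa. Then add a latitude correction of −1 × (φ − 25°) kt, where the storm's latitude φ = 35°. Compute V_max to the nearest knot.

70 kt

ΔP = 1013 − 957 = 56 hPa.
56^0.624 ≈ 12.327.
V ≈ 6.5 × 12.327 ≈ 80.1 kt.
Latitude correction: −1 × (35 − 25) = -10 kt.
Corrected V ≈ 70.1 kt → 70 kt.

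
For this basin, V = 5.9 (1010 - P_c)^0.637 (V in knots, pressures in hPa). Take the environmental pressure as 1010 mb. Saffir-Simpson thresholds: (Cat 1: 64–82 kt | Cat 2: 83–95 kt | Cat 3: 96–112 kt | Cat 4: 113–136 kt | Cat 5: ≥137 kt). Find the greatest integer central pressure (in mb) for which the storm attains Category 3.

Category 3 begins at V = 96 kt.
Required ΔP = (96/5.9)^(1/0.637) = 16.271^1.570 ≈ 79.75 mb.
P_c ≤ 1010 − 79.75 = 930.25, so the highest integer P_c is 930 mb.

930 mb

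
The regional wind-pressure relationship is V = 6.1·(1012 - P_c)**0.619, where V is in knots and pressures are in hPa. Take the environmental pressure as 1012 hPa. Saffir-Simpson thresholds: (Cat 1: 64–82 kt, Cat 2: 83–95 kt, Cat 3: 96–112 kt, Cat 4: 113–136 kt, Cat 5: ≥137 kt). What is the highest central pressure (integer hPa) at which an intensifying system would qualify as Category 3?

Category 3 begins at V = 96 kt.
Required ΔP = (96/6.1)^(1/0.619) = 15.738^1.616 ≈ 85.84 hPa.
P_c ≤ 1012 − 85.84 = 926.16, so the highest integer P_c is 926 hPa.

926 hPa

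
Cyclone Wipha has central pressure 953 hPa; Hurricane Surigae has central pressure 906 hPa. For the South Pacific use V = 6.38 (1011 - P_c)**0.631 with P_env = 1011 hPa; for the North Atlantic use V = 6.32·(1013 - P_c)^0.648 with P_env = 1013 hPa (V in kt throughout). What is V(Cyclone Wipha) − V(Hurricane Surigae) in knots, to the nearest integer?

Cyclone Wipha: ΔP = 58; V ≈ 6.38 × 58^0.631 ≈ 82.71 kt.
Hurricane Surigae: ΔP = 107; V ≈ 6.32 × 107^0.648 ≈ 130.54 kt.
Difference ≈ 82.71 − 130.54 = -47.83 → -48 kt.

-48 kt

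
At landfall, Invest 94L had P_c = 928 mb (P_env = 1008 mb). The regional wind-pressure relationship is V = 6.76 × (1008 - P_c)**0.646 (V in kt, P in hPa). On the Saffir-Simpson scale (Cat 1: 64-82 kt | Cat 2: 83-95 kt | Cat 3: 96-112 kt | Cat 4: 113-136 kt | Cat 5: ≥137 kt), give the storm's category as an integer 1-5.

ΔP = 1008 − 928 = 80 mb.
V ≈ 6.76 × 80^0.646 = 6.76 × 16.96 ≈ 115 kt.
115 kt falls in the Category 4 band.

4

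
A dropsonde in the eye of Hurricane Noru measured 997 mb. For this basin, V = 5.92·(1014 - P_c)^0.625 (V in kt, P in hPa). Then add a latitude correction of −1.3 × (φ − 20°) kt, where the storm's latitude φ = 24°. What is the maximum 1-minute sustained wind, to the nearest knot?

30 kt

ΔP = 1014 − 997 = 17 mb.
17^0.625 ≈ 5.875.
V ≈ 5.92 × 5.875 ≈ 34.8 kt.
Latitude correction: −1.3 × (24 − 20) = -5.2 kt.
Corrected V ≈ 29.6 kt → 30 kt.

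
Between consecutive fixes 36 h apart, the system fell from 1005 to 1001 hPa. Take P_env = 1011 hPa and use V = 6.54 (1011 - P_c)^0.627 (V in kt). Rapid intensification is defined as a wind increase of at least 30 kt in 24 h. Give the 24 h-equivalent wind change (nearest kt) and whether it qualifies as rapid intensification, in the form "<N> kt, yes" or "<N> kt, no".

5 kt, no

V₁: ΔP = 6, V ≈ 6.54 × 6^0.627 ≈ 20.11 kt.
V₂: ΔP = 10, V ≈ 6.54 × 10^0.627 ≈ 27.71 kt.
ΔV over 36 h = 7.60 kt → 24 h equivalent = 7.60 × 24/36 ≈ 5.07 kt.
5 kt < 30 kt ⇒ not rapid intensification.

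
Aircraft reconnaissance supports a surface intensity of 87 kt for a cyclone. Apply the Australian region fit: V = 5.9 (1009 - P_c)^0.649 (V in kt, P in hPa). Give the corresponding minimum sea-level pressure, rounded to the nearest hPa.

ΔP = (V / 5.9)^(1/0.649) = (87/5.9)^1.541.
87/5.9 = 14.746; 14.746^1.541 ≈ 63.20 hPa.
P_c = 1009 − 63.20 = 945.80 ≈ 946 hPa.

946 hPa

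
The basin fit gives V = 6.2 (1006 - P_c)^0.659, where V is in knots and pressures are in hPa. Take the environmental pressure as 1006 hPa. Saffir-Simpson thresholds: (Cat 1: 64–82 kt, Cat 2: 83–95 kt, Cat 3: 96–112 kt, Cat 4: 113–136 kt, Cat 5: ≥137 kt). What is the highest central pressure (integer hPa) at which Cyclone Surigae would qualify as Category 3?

Category 3 begins at V = 96 kt.
Required ΔP = (96/6.2)^(1/0.659) = 15.484^1.517 ≈ 63.91 hPa.
P_c ≤ 1006 − 63.91 = 942.09, so the highest integer P_c is 942 hPa.

942 hPa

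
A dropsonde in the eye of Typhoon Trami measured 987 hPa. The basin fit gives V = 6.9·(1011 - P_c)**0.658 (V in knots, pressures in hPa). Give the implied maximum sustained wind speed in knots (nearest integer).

56 kt

ΔP = 1011 − 987 = 24 hPa.
24^0.658 ≈ 8.094.
V ≈ 6.9 × 8.094 ≈ 55.9 kt.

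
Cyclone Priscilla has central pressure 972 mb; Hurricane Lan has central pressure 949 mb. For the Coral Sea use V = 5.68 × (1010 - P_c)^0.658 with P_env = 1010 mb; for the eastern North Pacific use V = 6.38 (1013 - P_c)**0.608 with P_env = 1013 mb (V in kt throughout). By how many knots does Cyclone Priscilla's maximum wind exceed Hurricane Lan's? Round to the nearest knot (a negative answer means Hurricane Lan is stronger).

Cyclone Priscilla: ΔP = 38; V ≈ 5.68 × 38^0.658 ≈ 62.21 kt.
Hurricane Lan: ΔP = 64; V ≈ 6.38 × 64^0.608 ≈ 79.98 kt.
Difference ≈ 62.21 − 79.98 = -17.77 → -18 kt.

-18 kt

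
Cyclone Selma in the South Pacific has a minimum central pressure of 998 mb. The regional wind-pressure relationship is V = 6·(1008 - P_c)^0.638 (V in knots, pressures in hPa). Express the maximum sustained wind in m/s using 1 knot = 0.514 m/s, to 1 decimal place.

ΔP = 1008 − 998 = 10 mb.
V ≈ 6 × 10^0.638 = 6 × 4.345 ≈ 26.071 kt.
26.071 × 0.514 ≈ 13.40 m/s → 13.4 m/s.

13.4 m/s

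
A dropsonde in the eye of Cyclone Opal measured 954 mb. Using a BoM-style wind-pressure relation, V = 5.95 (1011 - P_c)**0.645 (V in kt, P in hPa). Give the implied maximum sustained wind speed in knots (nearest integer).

ΔP = 1011 − 954 = 57 mb.
57^0.645 ≈ 13.569.
V ≈ 5.95 × 13.569 ≈ 80.7 kt.

81 kt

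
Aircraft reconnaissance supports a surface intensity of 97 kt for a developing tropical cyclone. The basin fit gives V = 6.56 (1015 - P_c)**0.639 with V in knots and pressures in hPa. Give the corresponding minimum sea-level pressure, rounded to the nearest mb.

947 mb

ΔP = (V / 6.56)^(1/0.639) = (97/6.56)^1.565.
97/6.56 = 14.787; 14.787^1.565 ≈ 67.73 mb.
P_c = 1015 − 67.73 = 947.27 ≈ 947 mb.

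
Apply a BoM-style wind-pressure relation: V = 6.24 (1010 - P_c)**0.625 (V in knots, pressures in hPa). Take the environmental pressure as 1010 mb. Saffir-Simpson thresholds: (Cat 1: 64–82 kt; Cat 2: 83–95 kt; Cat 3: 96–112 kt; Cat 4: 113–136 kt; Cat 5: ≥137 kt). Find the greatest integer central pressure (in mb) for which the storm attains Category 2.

Category 2 begins at V = 83 kt.
Required ΔP = (83/6.24)^(1/0.625) = 13.301^1.600 ≈ 62.84 mb.
P_c ≤ 1010 − 62.84 = 947.16, so the highest integer P_c is 947 mb.

947 mb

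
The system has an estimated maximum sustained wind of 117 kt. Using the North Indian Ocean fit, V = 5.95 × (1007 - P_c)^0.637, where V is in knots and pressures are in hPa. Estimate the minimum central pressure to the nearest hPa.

900 hPa

ΔP = (V / 5.95)^(1/0.637) = (117/5.95)^1.570.
117/5.95 = 19.664; 19.664^1.570 ≈ 107.37 hPa.
P_c = 1007 − 107.37 = 899.63 ≈ 900 hPa.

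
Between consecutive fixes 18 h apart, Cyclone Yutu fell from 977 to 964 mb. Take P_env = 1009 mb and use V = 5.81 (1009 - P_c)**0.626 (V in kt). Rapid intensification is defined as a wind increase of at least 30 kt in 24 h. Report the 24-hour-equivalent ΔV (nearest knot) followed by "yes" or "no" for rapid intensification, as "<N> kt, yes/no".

16 kt, no

V₁: ΔP = 32, V ≈ 5.81 × 32^0.626 ≈ 50.86 kt.
V₂: ΔP = 45, V ≈ 5.81 × 45^0.626 ≈ 62.96 kt.
ΔV over 18 h = 12.10 kt → 24 h equivalent = 12.10 × 24/18 ≈ 16.13 kt.
16 kt < 30 kt ⇒ not rapid intensification.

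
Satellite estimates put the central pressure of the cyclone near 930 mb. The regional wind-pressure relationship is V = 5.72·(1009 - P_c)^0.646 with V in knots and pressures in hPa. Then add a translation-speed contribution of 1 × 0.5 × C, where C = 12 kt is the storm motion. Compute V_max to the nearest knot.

102 kt

ΔP = 1009 − 930 = 79 mb.
79^0.646 ≈ 16.822.
V ≈ 5.72 × 16.822 ≈ 96.2 kt.
Translation term: 1 × 0.5 × 12 = 6 kt.
Corrected V ≈ 102.2 kt → 102 kt.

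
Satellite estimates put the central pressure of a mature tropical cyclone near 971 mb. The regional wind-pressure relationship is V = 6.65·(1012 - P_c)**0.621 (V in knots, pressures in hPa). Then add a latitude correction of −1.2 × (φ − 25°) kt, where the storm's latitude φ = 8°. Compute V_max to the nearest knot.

87 kt

ΔP = 1012 − 971 = 41 mb.
41^0.621 ≈ 10.035.
V ≈ 6.65 × 10.035 ≈ 66.7 kt.
Latitude correction: −1.2 × (8 − 25) = 20.4 kt.
Corrected V ≈ 87.1 kt → 87 kt.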